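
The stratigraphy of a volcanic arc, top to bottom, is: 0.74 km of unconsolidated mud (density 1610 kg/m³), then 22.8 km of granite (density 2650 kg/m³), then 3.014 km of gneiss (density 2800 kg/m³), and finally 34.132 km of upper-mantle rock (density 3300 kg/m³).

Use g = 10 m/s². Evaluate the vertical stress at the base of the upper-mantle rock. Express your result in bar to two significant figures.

unconsolidated mud: 1610 kg/m³ × 10 m/s² × 740 m = 1.191×10^7 Pa = 119.1 bar
granite: 2650 kg/m³ × 10 m/s² × 22800 m = 6.042×10^8 Pa = 6042 bar
gneiss: 2800 kg/m³ × 10 m/s² × 3014 m = 8.439×10^7 Pa = 843.9 bar
upper-mantle rock: 3300 kg/m³ × 10 m/s² × 34132 m = 1.126×10^9 Pa = 11264 bar
Total = 119.1 + 6042 + 843.9 + 11264 = 18269 bar

18000 bar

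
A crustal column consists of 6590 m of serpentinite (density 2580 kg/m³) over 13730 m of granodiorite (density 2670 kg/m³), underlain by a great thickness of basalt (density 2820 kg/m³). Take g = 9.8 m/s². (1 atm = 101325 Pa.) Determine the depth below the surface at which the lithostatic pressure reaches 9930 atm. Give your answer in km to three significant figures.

37.7 km

Pressure at base of upper layers: 2580×9.8×6590 + 2670×9.8×13730 = 5.259×10^8 Pa = 5190 atm
Remaining pressure to be supplied by basalt: 1.006×10^9 − 5.259×10^8 = 4.803×10^8 Pa
Additional depth in basalt = 4.803×10^8 Pa / (2820 kg/m³ × 9.8 m/s²) = 17379 m
Total depth = 20320 m + 17379 m = 37699 m
= 37.699 km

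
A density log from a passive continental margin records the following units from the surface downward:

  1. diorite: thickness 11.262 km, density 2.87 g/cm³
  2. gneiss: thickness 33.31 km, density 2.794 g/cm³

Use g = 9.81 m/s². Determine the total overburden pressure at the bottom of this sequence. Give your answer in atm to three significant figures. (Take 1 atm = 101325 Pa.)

12100 atm

diorite: 2870 kg/m³ × 9.81 m/s² × 11262 m = 3.171×10^8 Pa = 3129 atm
gneiss: 2794 kg/m³ × 9.81 m/s² × 33310 m = 9.130×10^8 Pa = 9011 atm
Total = 3129 + 9011 = 12140 atm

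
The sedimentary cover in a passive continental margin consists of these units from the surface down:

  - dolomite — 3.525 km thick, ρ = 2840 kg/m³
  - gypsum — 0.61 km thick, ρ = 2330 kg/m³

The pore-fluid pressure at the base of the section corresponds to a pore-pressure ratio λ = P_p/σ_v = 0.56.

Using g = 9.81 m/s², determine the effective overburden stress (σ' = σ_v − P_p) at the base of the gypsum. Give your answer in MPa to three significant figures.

49.3 MPa

Overburden (lithostatic) stress σ_v:
dolomite: 2840 kg/m³ × 9.81 m/s² × 3525 m = 9.821×10^7 Pa = 98.21 MPa
gypsum: 2330 kg/m³ × 9.81 m/s² × 610 m = 1.394×10^7 Pa = 13.94 MPa
Total = 98.21 + 13.94 = 112.15 MPa
Pore pressure P_p = λ·σ_v = 0.56 × 112.2 MPa = 62.80 MPa
Effective stress σ' = σ_v − P_p = 112.2 − 62.80 = 49.346 MPa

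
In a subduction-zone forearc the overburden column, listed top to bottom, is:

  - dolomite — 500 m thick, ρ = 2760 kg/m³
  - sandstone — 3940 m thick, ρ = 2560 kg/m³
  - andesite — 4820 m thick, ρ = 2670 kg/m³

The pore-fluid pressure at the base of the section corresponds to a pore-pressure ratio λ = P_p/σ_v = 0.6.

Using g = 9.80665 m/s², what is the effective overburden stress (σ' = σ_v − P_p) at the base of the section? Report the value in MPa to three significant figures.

95.5 MPa

Overburden (lithostatic) stress σ_v:
dolomite: 2760 kg/m³ × 9.80665 m/s² × 500 m = 1.353×10^7 Pa = 13.53 MPa
sandstone: 2560 kg/m³ × 9.80665 m/s² × 3940 m = 9.891×10^7 Pa = 98.91 MPa
andesite: 2670 kg/m³ × 9.80665 m/s² × 4820 m = 1.262×10^8 Pa = 126.2 MPa
Total = 13.53 + 98.91 + 126.2 = 238.65 MPa
Pore pressure P_p = λ·σ_v = 0.6 × 238.7 MPa = 143.2 MPa
Effective stress σ' = σ_v − P_p = 238.7 − 143.2 = 95.461 MPa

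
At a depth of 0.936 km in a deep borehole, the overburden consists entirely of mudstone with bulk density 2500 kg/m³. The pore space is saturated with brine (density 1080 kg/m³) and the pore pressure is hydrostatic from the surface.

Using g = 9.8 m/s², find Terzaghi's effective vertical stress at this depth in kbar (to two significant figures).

0.13 kbar

Overburden (lithostatic) stress σ_v:
mudstone: 2500 kg/m³ × 9.8 m/s² × 936 m = 2.293×10^7 Pa = 22.93 MPa
Pore pressure P_p = 1080 kg/m³ × 9.8 m/s² × 936 m = 9.907×10^6 Pa = 9.907 MPa
Effective stress σ' = σ_v − P_p = 22.93 − 9.907 = 13.025 MPa = 0.13025 kbar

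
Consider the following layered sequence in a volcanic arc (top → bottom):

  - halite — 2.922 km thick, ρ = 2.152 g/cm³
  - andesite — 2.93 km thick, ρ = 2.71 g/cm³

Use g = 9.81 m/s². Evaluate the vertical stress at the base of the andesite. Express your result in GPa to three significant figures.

halite: 2152 kg/m³ × 9.81 m/s² × 2922 m = 6.169×10^7 Pa = 0.06169 GPa
andesite: 2710 kg/m³ × 9.81 m/s² × 2930 m = 7.789×10^7 Pa = 0.07789 GPa
Total = 0.06169 + 0.07789 = 0.13958 GPa

0.140 GPa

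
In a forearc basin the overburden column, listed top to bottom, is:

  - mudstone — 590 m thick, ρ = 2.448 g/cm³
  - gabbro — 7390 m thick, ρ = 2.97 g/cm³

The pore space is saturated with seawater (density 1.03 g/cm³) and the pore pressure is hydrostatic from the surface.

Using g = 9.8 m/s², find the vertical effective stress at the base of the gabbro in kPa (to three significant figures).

Overburden (lithostatic) stress σ_v:
mudstone: 2448 kg/m³ × 9.8 m/s² × 590 m = 1.415×10^7 Pa = 14.15 MPa
gabbro: 2970 kg/m³ × 9.8 m/s² × 7390 m = 2.151×10^8 Pa = 215.1 MPa
Total = 14.15 + 215.1 = 229.25 MPa
Pore pressure P_p = 1030 kg/m³ × 9.8 m/s² × 7980 m = 8.055×10^7 Pa = 80.55 MPa
Effective stress σ' = σ_v − P_p = 229.2 − 80.55 = 148.70 MPa = 1.4870×10^5 kPa

149000 kPa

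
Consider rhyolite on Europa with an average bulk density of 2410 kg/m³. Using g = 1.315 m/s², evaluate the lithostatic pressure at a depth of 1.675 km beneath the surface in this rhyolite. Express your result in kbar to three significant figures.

0.0531 kbar

rhyolite: 2410 kg/m³ × 1.315 m/s² × 1675 m = 5.308×10^6 Pa = 0.05308 kbar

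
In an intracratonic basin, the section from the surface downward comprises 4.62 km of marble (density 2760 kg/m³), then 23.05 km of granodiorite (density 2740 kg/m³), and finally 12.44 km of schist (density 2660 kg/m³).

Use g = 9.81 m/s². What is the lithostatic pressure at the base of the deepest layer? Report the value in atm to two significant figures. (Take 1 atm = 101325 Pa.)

marble: 2760 kg/m³ × 9.81 m/s² × 4620 m = 1.251×10^8 Pa = 1235 atm
granodiorite: 2740 kg/m³ × 9.81 m/s² × 23050 m = 6.196×10^8 Pa = 6115 atm
schist: 2660 kg/m³ × 9.81 m/s² × 12440 m = 3.246×10^8 Pa = 3204 atm
Total = 1235 + 6115 + 3204 = 10553 atm

11000 atm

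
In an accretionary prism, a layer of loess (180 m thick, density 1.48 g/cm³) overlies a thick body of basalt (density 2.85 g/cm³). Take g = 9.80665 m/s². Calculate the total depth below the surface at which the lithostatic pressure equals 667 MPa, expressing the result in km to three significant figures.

24.0 km

Pressure at base of upper layers: 1480×9.80665×180 = 2.612×10^6 Pa = 2.612 MPa
Remaining pressure to be supplied by basalt: 6.670×10^8 − 2.612×10^6 = 6.644×10^8 Pa
Additional depth in basalt = 6.644×10^8 Pa / (2850 kg/m³ × 9.80665 m/s²) = 23771 m
Total depth = 180 m + 23771 m = 23951 m
= 23.951 km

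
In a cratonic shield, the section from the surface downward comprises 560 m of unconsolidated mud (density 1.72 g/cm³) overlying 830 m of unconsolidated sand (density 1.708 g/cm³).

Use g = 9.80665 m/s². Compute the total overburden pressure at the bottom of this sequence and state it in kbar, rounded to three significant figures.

0.233 kbar

unconsolidated mud: 1720 kg/m³ × 9.80665 m/s² × 560 m = 9.446×10^6 Pa = 0.09446 kbar
unconsolidated sand: 1708 kg/m³ × 9.80665 m/s² × 830 m = 1.390×10^7 Pa = 0.1390 kbar
Total = 0.09446 + 0.1390 = 0.23348 kbar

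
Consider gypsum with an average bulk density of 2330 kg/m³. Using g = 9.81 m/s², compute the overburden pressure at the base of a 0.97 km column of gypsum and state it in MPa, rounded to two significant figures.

22 MPa

gypsum: 2330 kg/m³ × 9.81 m/s² × 970 m = 2.217×10^7 Pa = 22.17 MPa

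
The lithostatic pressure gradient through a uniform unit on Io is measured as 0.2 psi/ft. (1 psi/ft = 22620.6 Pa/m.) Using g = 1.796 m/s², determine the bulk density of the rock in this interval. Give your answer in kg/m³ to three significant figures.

2520 kg/m³

ρ = (dP/dz)/g = 0.2 psi/ft / 1.796 m/s² = 4524.1 Pa/m / 1.796 m/s² = 2519.0 kg/m³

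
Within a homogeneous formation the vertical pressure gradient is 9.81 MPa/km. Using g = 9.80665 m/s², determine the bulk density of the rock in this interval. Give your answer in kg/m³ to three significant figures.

ρ = (dP/dz)/g = 9.81 MPa/km / 9.80665 m/s² = 9810.0 Pa/m / 9.80665 m/s² = 1000.3 kg/m³

1000 kg/m³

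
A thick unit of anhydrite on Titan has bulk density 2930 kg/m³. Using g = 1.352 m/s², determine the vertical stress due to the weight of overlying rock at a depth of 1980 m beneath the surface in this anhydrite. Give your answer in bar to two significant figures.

78 bar

anhydrite: 2930 kg/m³ × 1.352 m/s² × 1980 m = 7.843×10^6 Pa = 78.43 bar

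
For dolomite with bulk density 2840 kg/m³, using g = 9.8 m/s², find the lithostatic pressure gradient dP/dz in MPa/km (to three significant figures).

27.8 MPa/km

dP/dz = ρg = 2840 kg/m³ × 9.8 m/s² = 27832 Pa/m
= 27832 Pa/m × (1 MPa/km / 1000.0 Pa/m) = 27.832 MPa/km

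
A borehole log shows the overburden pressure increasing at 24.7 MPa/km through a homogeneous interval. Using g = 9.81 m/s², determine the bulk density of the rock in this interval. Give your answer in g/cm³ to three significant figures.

2.52 g/cm³

ρ = (dP/dz)/g = 24.7 MPa/km / 9.81 m/s² = 24700 Pa/m / 9.81 m/s² = 2517.8 kg/m³
= 2.518 g/cm³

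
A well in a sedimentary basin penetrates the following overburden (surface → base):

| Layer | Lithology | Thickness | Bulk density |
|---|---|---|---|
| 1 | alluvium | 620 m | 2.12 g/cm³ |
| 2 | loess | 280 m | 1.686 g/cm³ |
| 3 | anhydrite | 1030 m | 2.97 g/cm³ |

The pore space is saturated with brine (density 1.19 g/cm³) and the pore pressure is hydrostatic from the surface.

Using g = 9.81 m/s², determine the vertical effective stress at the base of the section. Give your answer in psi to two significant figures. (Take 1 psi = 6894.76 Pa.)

3600 psi

Overburden (lithostatic) stress σ_v:
alluvium: 2120 kg/m³ × 9.81 m/s² × 620 m = 1.289×10^7 Pa = 12.89 MPa
loess: 1686 kg/m³ × 9.81 m/s² × 280 m = 4.631×10^6 Pa = 4.631 MPa
anhydrite: 2970 kg/m³ × 9.81 m/s² × 1030 m = 3.001×10^7 Pa = 30.01 MPa
Total = 12.89 + 4.631 + 30.01 = 47.535 MPa
Pore pressure P_p = 1190 kg/m³ × 9.81 m/s² × 1930 m = 2.253×10^7 Pa = 22.53 MPa
Effective stress σ' = σ_v − P_p = 47.54 − 22.53 = 25.005 MPa = 3626.6 psi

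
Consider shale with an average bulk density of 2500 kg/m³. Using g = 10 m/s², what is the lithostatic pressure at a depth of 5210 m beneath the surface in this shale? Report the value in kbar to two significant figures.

shale: 2500 kg/m³ × 10 m/s² × 5210 m = 1.302×10^8 Pa = 1.302 kbar

1.3 kbar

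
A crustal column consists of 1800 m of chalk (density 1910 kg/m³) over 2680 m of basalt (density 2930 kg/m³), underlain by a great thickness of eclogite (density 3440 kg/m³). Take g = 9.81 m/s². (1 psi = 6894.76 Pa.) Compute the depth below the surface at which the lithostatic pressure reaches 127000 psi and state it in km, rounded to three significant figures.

27.1 km

Pressure at base of upper layers: 1910×9.81×1800 + 2930×9.81×2680 = 1.108×10^8 Pa = 16064 psi
Remaining pressure to be supplied by eclogite: 8.756×10^8 − 1.108×10^8 = 7.649×10^8 Pa
Additional depth in eclogite = 7.649×10^8 Pa / (3440 kg/m³ × 9.81 m/s²) = 22665 m
Total depth = 4480 m + 22665 m = 27145 m
= 27.145 km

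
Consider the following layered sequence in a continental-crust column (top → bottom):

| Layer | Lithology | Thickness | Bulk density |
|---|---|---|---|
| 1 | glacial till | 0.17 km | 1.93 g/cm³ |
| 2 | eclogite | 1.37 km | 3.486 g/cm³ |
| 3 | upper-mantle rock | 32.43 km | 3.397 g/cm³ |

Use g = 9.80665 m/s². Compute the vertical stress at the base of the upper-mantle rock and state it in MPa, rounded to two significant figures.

1100 MPa

glacial till: 1930 kg/m³ × 9.80665 m/s² × 170 m = 3.218×10^6 Pa = 3.218 MPa
eclogite: 3486 kg/m³ × 9.80665 m/s² × 1370 m = 4.683×10^7 Pa = 46.83 MPa
upper-mantle rock: 3397 kg/m³ × 9.80665 m/s² × 32430 m = 1.080×10^9 Pa = 1080 MPa
Total = 3.218 + 46.83 + 1080 = 1130.4 MPa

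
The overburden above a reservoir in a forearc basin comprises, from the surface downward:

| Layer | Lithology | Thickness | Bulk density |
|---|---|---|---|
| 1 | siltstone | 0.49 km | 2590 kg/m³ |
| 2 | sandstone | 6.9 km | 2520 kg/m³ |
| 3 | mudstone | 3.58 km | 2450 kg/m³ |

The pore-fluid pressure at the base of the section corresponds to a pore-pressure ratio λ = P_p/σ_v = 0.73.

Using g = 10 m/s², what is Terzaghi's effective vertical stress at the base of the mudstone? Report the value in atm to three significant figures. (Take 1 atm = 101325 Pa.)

731 atm

Overburden (lithostatic) stress σ_v:
siltstone: 2590 kg/m³ × 10 m/s² × 490 m = 1.269×10^7 Pa = 12.69 MPa
sandstone: 2520 kg/m³ × 10 m/s² × 6900 m = 1.739×10^8 Pa = 173.9 MPa
mudstone: 2450 kg/m³ × 10 m/s² × 3580 m = 8.771×10^7 Pa = 87.71 MPa
Total = 12.69 + 173.9 + 87.71 = 274.28 MPa
Pore pressure P_p = λ·σ_v = 0.73 × 274.3 MPa = 200.2 MPa
Effective stress σ' = σ_v − P_p = 274.3 − 200.2 = 74.056 MPa = 730.87 atm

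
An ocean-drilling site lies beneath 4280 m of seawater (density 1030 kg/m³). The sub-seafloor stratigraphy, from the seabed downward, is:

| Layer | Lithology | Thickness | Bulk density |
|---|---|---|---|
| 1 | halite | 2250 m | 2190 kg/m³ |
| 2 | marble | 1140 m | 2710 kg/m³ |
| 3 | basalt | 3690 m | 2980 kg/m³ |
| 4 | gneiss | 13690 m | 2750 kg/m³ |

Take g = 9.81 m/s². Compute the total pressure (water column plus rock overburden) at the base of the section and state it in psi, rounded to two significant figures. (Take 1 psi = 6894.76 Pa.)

seawater: 1030 kg/m³ × 9.81 m/s² × 4280 m = 4.325×10^7 Pa = 6272 psi
halite: 2190 kg/m³ × 9.81 m/s² × 2250 m = 4.834×10^7 Pa = 7011 psi
marble: 2710 kg/m³ × 9.81 m/s² × 1140 m = 3.031×10^7 Pa = 4396 psi
basalt: 2980 kg/m³ × 9.81 m/s² × 3690 m = 1.079×10^8 Pa = 15646 psi
gneiss: 2750 kg/m³ × 9.81 m/s² × 13690 m = 3.693×10^8 Pa = 53566 psi
Total = 6272 + 7011 + 4396 + 15646 + 53566 = 86890 psi

87000 psi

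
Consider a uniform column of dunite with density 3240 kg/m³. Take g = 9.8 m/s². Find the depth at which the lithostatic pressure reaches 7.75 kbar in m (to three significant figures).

h = P/(ρg) = 7.75 kbar / (3240 kg/m³ × 9.8 m/s²) = 7.750×10^8 Pa / 31752 Pa/m = 24408 m

24400 m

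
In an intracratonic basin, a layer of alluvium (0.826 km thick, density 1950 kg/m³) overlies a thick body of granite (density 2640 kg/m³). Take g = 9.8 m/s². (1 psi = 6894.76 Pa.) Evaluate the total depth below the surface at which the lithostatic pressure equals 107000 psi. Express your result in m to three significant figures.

28700 m

Pressure at base of upper layers: 1950×9.8×826 = 1.578×10^7 Pa = 2289 psi
Remaining pressure to be supplied by granite: 7.377×10^8 − 1.578×10^7 = 7.220×10^8 Pa
Additional depth in granite = 7.220×10^8 Pa / (2640 kg/m³ × 9.8 m/s²) = 27905 m
Total depth = 826 m + 27905 m = 28731 m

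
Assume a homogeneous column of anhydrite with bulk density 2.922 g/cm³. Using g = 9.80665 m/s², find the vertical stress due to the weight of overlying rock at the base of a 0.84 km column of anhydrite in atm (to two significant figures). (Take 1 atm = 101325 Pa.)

240 atm

anhydrite: 2922 kg/m³ × 9.80665 m/s² × 840 m = 2.407×10^7 Pa = 237.6 atm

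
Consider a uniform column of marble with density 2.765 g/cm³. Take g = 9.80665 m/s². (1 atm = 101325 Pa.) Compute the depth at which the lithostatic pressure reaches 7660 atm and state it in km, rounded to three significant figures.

h = P/(ρg) = 7660 atm / (2765 kg/m³ × 9.80665 m/s²) = 7.761×10^8 Pa / 27115 Pa/m = 28624 m
= 28.624 km

28.6 km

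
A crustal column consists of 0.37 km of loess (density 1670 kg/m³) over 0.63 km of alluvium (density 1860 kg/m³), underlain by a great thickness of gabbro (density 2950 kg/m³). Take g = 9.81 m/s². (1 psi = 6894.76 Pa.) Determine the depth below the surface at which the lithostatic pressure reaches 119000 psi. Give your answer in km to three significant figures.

28.7 km

Pressure at base of upper layers: 1670×9.81×370 + 1860×9.81×630 = 1.756×10^7 Pa = 2546 psi
Remaining pressure to be supplied by gabbro: 8.205×10^8 − 1.756×10^7 = 8.029×10^8 Pa
Additional depth in gabbro = 8.029×10^8 Pa / (2950 kg/m³ × 9.81 m/s²) = 27745 m
Total depth = 1000 m + 27745 m = 28745 m
= 28.745 km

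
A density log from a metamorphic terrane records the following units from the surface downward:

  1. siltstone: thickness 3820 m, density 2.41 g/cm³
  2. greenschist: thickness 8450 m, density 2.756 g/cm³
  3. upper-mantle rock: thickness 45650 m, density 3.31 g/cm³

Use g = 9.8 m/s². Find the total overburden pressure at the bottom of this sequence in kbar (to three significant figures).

siltstone: 2410 kg/m³ × 9.8 m/s² × 3820 m = 9.022×10^7 Pa = 0.9022 kbar
greenschist: 2756 kg/m³ × 9.8 m/s² × 8450 m = 2.282×10^8 Pa = 2.282 kbar
upper-mantle rock: 3310 kg/m³ × 9.8 m/s² × 45650 m = 1.481×10^9 Pa = 14.81 kbar
Total = 0.9022 + 2.282 + 14.81 = 17.992 kbar

18.0 kbar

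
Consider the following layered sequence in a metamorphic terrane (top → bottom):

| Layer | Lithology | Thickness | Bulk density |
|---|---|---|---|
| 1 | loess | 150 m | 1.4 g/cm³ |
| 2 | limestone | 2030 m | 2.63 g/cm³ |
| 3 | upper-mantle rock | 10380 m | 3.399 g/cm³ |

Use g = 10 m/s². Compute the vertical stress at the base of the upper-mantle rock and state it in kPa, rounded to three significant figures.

408000 kPa

loess: 1400 kg/m³ × 10 m/s² × 150 m = 2.100×10^6 Pa = 2100 kPa
limestone: 2630 kg/m³ × 10 m/s² × 2030 m = 5.339×10^7 Pa = 53389 kPa
upper-mantle rock: 3399 kg/m³ × 10 m/s² × 10380 m = 3.528×10^8 Pa = 3.528×10^5 kPa
Total = 2100 + 53389 + 3.528×10^5 = 4.0831×10^5 kPa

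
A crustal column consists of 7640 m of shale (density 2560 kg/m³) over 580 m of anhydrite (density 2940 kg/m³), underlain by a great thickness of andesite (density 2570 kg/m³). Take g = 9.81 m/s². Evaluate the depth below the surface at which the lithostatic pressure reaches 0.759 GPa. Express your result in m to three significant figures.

Pressure at base of upper layers: 2560×9.81×7640 + 2940×9.81×580 = 2.086×10^8 Pa = 0.2086 GPa
Remaining pressure to be supplied by andesite: 7.590×10^8 − 2.086×10^8 = 5.504×10^8 Pa
Additional depth in andesite = 5.504×10^8 Pa / (2570 kg/m³ × 9.81 m/s²) = 21831 m
Total depth = 8220 m + 21831 m = 30051 m

30100 m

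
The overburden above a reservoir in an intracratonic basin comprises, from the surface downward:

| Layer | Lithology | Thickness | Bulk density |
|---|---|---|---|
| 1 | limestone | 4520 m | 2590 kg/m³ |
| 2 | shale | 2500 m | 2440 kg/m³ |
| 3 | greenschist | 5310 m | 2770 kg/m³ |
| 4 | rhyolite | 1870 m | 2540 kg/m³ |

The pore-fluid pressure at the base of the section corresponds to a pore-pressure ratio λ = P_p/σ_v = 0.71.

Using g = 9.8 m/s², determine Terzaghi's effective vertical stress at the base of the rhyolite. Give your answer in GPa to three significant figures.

0.106 GPa

Overburden (lithostatic) stress σ_v:
limestone: 2590 kg/m³ × 9.8 m/s² × 4520 m = 1.147×10^8 Pa = 114.7 MPa
shale: 2440 kg/m³ × 9.8 m/s² × 2500 m = 5.978×10^7 Pa = 59.78 MPa
greenschist: 2770 kg/m³ × 9.8 m/s² × 5310 m = 1.441×10^8 Pa = 144.1 MPa
rhyolite: 2540 kg/m³ × 9.8 m/s² × 1870 m = 4.655×10^7 Pa = 46.55 MPa
Total = 114.7 + 59.78 + 144.1 + 46.55 = 365.20 MPa
Pore pressure P_p = λ·σ_v = 0.71 × 365.2 MPa = 259.3 MPa
Effective stress σ' = σ_v − P_p = 365.2 − 259.3 = 105.91 MPa = 0.10591 GPa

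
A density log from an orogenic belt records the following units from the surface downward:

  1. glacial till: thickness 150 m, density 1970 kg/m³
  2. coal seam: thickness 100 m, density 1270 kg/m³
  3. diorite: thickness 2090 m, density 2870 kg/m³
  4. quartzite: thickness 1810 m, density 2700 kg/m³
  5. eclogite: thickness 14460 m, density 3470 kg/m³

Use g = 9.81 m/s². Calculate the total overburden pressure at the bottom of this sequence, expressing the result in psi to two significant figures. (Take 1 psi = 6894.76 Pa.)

glacial till: 1970 kg/m³ × 9.81 m/s² × 150 m = 2.899×10^6 Pa = 420.4 psi
coal seam: 1270 kg/m³ × 9.81 m/s² × 100 m = 1.246×10^6 Pa = 180.7 psi
diorite: 2870 kg/m³ × 9.81 m/s² × 2090 m = 5.884×10^7 Pa = 8535 psi
quartzite: 2700 kg/m³ × 9.81 m/s² × 1810 m = 4.794×10^7 Pa = 6953 psi
eclogite: 3470 kg/m³ × 9.81 m/s² × 14460 m = 4.922×10^8 Pa = 71392 psi
Total = 420.4 + 180.7 + 8535 + 6953 + 71392 = 87481 psi

87000 psi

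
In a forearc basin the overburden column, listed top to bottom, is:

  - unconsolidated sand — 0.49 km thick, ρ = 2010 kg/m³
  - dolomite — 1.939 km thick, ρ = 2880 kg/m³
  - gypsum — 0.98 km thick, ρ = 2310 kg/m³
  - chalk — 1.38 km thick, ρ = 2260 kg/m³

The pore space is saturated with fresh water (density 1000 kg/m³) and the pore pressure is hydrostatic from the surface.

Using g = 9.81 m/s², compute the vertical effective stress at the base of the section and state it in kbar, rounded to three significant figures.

Overburden (lithostatic) stress σ_v:
unconsolidated sand: 2010 kg/m³ × 9.81 m/s² × 490 m = 9.662×10^6 Pa = 9.662 MPa
dolomite: 2880 kg/m³ × 9.81 m/s² × 1939 m = 5.478×10^7 Pa = 54.78 MPa
gypsum: 2310 kg/m³ × 9.81 m/s² × 980 m = 2.221×10^7 Pa = 22.21 MPa
chalk: 2260 kg/m³ × 9.81 m/s² × 1380 m = 3.060×10^7 Pa = 30.60 MPa
Total = 9.662 + 54.78 + 22.21 + 30.60 = 117.25 MPa
Pore pressure P_p = 1000 kg/m³ × 9.81 m/s² × 4789 m = 4.698×10^7 Pa = 46.98 MPa
Effective stress σ' = σ_v − P_p = 117.2 − 46.98 = 70.267 MPa = 0.70267 kbar

0.703 kbar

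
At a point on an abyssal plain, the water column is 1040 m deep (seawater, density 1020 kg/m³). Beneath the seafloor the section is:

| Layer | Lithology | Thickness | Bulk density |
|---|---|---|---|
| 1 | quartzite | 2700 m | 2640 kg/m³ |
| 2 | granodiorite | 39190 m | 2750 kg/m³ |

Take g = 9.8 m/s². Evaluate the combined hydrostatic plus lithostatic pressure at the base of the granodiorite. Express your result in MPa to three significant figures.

1140 MPa

seawater: 1020 kg/m³ × 9.8 m/s² × 1040 m = 1.040×10^7 Pa = 10.40 MPa
quartzite: 2640 kg/m³ × 9.8 m/s² × 2700 m = 6.985×10^7 Pa = 69.85 MPa
granodiorite: 2750 kg/m³ × 9.8 m/s² × 39190 m = 1.056×10^9 Pa = 1056 MPa
Total = 10.40 + 69.85 + 1056 = 1136.4 MPa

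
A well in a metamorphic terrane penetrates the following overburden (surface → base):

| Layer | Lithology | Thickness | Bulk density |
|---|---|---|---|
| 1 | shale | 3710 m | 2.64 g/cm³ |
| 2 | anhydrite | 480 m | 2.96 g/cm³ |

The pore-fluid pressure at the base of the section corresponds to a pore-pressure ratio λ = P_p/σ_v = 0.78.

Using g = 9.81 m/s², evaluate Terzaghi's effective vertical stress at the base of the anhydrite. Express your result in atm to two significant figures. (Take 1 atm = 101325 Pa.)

240 atm

Overburden (lithostatic) stress σ_v:
shale: 2640 kg/m³ × 9.81 m/s² × 3710 m = 9.608×10^7 Pa = 96.08 MPa
anhydrite: 2960 kg/m³ × 9.81 m/s² × 480 m = 1.394×10^7 Pa = 13.94 MPa
Total = 96.08 + 13.94 = 110.02 MPa
Pore pressure P_p = λ·σ_v = 0.78 × 110.0 MPa = 85.82 MPa
Effective stress σ' = σ_v − P_p = 110.0 − 85.82 = 24.205 MPa = 238.88 atm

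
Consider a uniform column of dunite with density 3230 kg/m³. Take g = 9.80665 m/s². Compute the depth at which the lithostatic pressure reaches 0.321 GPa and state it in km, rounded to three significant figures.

h = P/(ρg) = 0.321 GPa / (3230 kg/m³ × 9.80665 m/s²) = 3.210×10^8 Pa / 31675 Pa/m = 10134 m
= 10.134 km

10.1 km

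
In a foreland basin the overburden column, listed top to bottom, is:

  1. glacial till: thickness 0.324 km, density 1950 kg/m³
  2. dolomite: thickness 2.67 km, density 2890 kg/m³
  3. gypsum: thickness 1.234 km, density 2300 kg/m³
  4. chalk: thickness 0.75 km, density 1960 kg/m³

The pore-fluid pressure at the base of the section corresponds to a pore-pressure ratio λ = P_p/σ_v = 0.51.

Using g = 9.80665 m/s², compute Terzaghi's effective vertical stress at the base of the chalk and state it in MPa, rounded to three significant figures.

60.8 MPa

Overburden (lithostatic) stress σ_v:
glacial till: 1950 kg/m³ × 9.80665 m/s² × 324 m = 6.196×10^6 Pa = 6.196 MPa
dolomite: 2890 kg/m³ × 9.80665 m/s² × 2670 m = 7.567×10^7 Pa = 75.67 MPa
gypsum: 2300 kg/m³ × 9.80665 m/s² × 1234 m = 2.783×10^7 Pa = 27.83 MPa
chalk: 1960 kg/m³ × 9.80665 m/s² × 750 m = 1.442×10^7 Pa = 14.42 MPa
Total = 6.196 + 75.67 + 27.83 + 14.42 = 124.12 MPa
Pore pressure P_p = λ·σ_v = 0.51 × 124.1 MPa = 63.30 MPa
Effective stress σ' = σ_v − P_p = 124.1 − 63.30 = 60.817 MPa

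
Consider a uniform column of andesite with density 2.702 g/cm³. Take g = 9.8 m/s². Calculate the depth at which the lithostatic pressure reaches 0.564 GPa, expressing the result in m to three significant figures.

21300 m

h = P/(ρg) = 0.564 GPa / (2702 kg/m³ × 9.8 m/s²) = 5.640×10^8 Pa / 26480 Pa/m = 21299 m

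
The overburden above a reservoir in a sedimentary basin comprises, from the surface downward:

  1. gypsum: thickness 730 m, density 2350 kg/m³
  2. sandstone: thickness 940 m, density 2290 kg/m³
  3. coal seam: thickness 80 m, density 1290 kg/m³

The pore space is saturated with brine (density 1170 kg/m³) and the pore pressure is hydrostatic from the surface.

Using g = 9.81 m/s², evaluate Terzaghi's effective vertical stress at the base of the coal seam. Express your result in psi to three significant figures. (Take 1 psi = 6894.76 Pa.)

2740 psi

Overburden (lithostatic) stress σ_v:
gypsum: 2350 kg/m³ × 9.81 m/s² × 730 m = 1.683×10^7 Pa = 16.83 MPa
sandstone: 2290 kg/m³ × 9.81 m/s² × 940 m = 2.112×10^7 Pa = 21.12 MPa
coal seam: 1290 kg/m³ × 9.81 m/s² × 80 m = 1.012×10^6 Pa = 1.012 MPa
Total = 16.83 + 21.12 + 1.012 = 38.958 MPa
Pore pressure P_p = 1170 kg/m³ × 9.81 m/s² × 1750 m = 2.009×10^7 Pa = 20.09 MPa
Effective stress σ' = σ_v − P_p = 38.96 − 20.09 = 18.872 MPa = 2737.2 psi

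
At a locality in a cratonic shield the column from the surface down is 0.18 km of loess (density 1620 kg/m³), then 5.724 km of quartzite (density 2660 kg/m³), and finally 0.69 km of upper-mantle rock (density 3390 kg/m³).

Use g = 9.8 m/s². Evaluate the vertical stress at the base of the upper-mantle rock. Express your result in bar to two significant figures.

1700 bar

loess: 1620 kg/m³ × 9.8 m/s² × 180 m = 2.858×10^6 Pa = 28.58 bar
quartzite: 2660 kg/m³ × 9.8 m/s² × 5724 m = 1.492×10^8 Pa = 1492 bar
upper-mantle rock: 3390 kg/m³ × 9.8 m/s² × 690 m = 2.292×10^7 Pa = 229.2 bar
Total = 28.58 + 1492 + 229.2 = 1749.9 bar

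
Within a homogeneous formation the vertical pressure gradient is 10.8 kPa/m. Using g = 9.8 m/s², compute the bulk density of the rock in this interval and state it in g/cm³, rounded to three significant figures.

1.10 g/cm³

ρ = (dP/dz)/g = 10.8 kPa/m / 9.8 m/s² = 10800 Pa/m / 9.8 m/s² = 1102.0 kg/m³
= 1.102 g/cm³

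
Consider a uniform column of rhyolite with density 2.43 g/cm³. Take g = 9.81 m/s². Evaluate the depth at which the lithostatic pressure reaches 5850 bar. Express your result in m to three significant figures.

24500 m

h = P/(ρg) = 5850 bar / (2430 kg/m³ × 9.81 m/s²) = 5.850×10^8 Pa / 23838 Pa/m = 24540 m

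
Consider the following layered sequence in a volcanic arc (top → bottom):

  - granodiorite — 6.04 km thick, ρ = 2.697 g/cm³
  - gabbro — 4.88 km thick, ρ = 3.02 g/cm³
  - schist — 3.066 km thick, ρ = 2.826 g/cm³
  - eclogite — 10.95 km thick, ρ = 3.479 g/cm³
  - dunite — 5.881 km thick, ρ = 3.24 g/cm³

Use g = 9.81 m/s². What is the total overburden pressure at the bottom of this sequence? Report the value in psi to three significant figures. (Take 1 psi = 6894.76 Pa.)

138000 psi

granodiorite: 2697 kg/m³ × 9.81 m/s² × 6040 m = 1.598×10^8 Pa = 23178 psi
gabbro: 3020 kg/m³ × 9.81 m/s² × 4880 m = 1.446×10^8 Pa = 20969 psi
schist: 2826 kg/m³ × 9.81 m/s² × 3066 m = 8.500×10^7 Pa = 12328 psi
eclogite: 3479 kg/m³ × 9.81 m/s² × 10950 m = 3.737×10^8 Pa = 54202 psi
dunite: 3240 kg/m³ × 9.81 m/s² × 5881 m = 1.869×10^8 Pa = 27111 psi
Total = 23178 + 20969 + 12328 + 54202 + 27111 = 1.3779×10^5 psi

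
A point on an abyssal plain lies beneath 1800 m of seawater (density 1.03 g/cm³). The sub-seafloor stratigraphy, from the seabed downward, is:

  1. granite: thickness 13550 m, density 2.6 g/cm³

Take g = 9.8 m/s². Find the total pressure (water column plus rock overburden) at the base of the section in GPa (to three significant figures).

seawater: 1030 kg/m³ × 9.8 m/s² × 1800 m = 1.817×10^7 Pa = 0.01817 GPa
granite: 2600 kg/m³ × 9.8 m/s² × 13550 m = 3.453×10^8 Pa = 0.3453 GPa
Total = 0.01817 + 0.3453 = 0.36342 GPa

0.363 GPa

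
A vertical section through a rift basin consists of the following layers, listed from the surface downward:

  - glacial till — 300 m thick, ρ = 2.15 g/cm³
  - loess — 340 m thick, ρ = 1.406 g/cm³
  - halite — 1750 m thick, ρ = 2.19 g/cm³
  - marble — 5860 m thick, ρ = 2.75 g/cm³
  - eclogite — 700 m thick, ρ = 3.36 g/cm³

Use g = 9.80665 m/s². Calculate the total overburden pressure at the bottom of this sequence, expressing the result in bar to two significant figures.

glacial till: 2150 kg/m³ × 9.80665 m/s² × 300 m = 6.325×10^6 Pa = 63.25 bar
loess: 1406 kg/m³ × 9.80665 m/s² × 340 m = 4.688×10^6 Pa = 46.88 bar
halite: 2190 kg/m³ × 9.80665 m/s² × 1750 m = 3.758×10^7 Pa = 375.8 bar
marble: 2750 kg/m³ × 9.80665 m/s² × 5860 m = 1.580×10^8 Pa = 1580 bar
eclogite: 3360 kg/m³ × 9.80665 m/s² × 700 m = 2.307×10^7 Pa = 230.7 bar
Total = 63.25 + 46.88 + 375.8 + 1580 + 230.7 = 2297.0 bar

2300 bar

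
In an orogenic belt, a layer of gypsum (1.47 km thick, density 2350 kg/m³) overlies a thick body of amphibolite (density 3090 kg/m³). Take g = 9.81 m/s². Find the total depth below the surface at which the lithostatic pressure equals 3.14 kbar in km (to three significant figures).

Pressure at base of upper layers: 2350×9.81×1470 = 3.389×10^7 Pa = 0.3389 kbar
Remaining pressure to be supplied by amphibolite: 3.140×10^8 − 3.389×10^7 = 2.801×10^8 Pa
Additional depth in amphibolite = 2.801×10^8 Pa / (3090 kg/m³ × 9.81 m/s²) = 9240.7 m
Total depth = 1470 m + 9240.7 m = 10711 m
= 10.711 km

10.7 km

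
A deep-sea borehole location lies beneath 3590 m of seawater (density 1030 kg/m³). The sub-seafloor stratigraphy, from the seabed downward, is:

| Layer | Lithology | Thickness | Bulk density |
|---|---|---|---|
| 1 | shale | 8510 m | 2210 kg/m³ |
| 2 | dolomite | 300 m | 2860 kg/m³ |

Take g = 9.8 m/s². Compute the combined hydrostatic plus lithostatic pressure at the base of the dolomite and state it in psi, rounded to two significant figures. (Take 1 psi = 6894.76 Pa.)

seawater: 1030 kg/m³ × 9.8 m/s² × 3590 m = 3.624×10^7 Pa = 5256 psi
shale: 2210 kg/m³ × 9.8 m/s² × 8510 m = 1.843×10^8 Pa = 26732 psi
dolomite: 2860 kg/m³ × 9.8 m/s² × 300 m = 8.408×10^6 Pa = 1220 psi
Total = 5256 + 26732 + 1220 = 33207 psi

33000 psi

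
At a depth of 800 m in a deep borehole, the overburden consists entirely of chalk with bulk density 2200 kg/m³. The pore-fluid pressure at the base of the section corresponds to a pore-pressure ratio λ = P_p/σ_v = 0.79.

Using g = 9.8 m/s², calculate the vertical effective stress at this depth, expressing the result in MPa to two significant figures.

3.6 MPa

Overburden (lithostatic) stress σ_v:
chalk: 2200 kg/m³ × 9.8 m/s² × 800 m = 1.725×10^7 Pa = 17.25 MPa
Pore pressure P_p = λ·σ_v = 0.79 × 17.25 MPa = 13.63 MPa
Effective stress σ' = σ_v − P_p = 17.25 − 13.63 = 3.6221 MPa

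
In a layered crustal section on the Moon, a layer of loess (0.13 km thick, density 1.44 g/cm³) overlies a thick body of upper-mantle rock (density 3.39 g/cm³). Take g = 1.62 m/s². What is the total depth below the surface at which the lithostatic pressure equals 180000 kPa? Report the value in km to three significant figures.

32.9 km

Pressure at base of upper layers: 1440×1.62×130 = 3.033×10^5 Pa = 303.3 kPa
Remaining pressure to be supplied by upper-mantle rock: 1.800×10^8 − 3.033×10^5 = 1.797×10^8 Pa
Additional depth in upper-mantle rock = 1.797×10^8 Pa / (3390 kg/m³ × 1.62 m/s²) = 32721 m
Total depth = 130 m + 32721 m = 32851 m
= 32.851 km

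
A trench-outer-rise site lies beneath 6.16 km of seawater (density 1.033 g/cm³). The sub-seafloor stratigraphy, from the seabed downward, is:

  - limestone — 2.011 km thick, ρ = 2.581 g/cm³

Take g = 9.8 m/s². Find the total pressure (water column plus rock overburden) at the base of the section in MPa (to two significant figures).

110 MPa

seawater: 1033 kg/m³ × 9.8 m/s² × 6160 m = 6.236×10^7 Pa = 62.36 MPa
limestone: 2581 kg/m³ × 9.8 m/s² × 2011 m = 5.087×10^7 Pa = 50.87 MPa
Total = 62.36 + 50.87 = 113.23 MPa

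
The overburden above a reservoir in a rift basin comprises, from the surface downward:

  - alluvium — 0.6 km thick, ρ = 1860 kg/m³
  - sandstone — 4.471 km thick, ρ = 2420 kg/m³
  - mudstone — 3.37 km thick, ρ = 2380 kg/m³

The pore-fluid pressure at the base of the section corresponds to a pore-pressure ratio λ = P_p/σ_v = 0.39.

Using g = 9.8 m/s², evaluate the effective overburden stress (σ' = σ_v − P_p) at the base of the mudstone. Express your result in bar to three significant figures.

Overburden (lithostatic) stress σ_v:
alluvium: 1860 kg/m³ × 9.8 m/s² × 600 m = 1.094×10^7 Pa = 10.94 MPa
sandstone: 2420 kg/m³ × 9.8 m/s² × 4471 m = 1.060×10^8 Pa = 106.0 MPa
mudstone: 2380 kg/m³ × 9.8 m/s² × 3370 m = 7.860×10^7 Pa = 78.60 MPa
Total = 10.94 + 106.0 + 78.60 = 195.57 MPa
Pore pressure P_p = λ·σ_v = 0.39 × 195.6 MPa = 76.27 MPa
Effective stress σ' = σ_v − P_p = 195.6 − 76.27 = 119.30 MPa = 1193.0 bar

1190 bar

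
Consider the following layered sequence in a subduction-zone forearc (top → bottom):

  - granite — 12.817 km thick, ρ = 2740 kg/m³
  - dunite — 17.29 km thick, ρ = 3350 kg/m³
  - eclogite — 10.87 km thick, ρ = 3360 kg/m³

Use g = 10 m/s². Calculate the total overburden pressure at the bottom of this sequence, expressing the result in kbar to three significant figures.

13.0 kbar

granite: 2740 kg/m³ × 10 m/s² × 12817 m = 3.512×10^8 Pa = 3.512 kbar
dunite: 3350 kg/m³ × 10 m/s² × 17290 m = 5.792×10^8 Pa = 5.792 kbar
eclogite: 3360 kg/m³ × 10 m/s² × 10870 m = 3.652×10^8 Pa = 3.652 kbar
Total = 3.512 + 5.792 + 3.652 = 12.956 kbar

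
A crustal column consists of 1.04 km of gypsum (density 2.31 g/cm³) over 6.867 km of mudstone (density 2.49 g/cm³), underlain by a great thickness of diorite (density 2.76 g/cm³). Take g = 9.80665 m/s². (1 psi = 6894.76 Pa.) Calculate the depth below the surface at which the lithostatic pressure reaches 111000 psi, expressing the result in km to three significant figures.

Pressure at base of upper layers: 2310×9.80665×1040 + 2490×9.80665×6867 = 1.912×10^8 Pa = 27737 psi
Remaining pressure to be supplied by diorite: 7.653×10^8 − 1.912×10^8 = 5.741×10^8 Pa
Additional depth in diorite = 5.741×10^8 Pa / (2760 kg/m³ × 9.80665 m/s²) = 21210 m
Total depth = 7907 m + 21210 m = 29117 m
= 29.117 km

29.1 km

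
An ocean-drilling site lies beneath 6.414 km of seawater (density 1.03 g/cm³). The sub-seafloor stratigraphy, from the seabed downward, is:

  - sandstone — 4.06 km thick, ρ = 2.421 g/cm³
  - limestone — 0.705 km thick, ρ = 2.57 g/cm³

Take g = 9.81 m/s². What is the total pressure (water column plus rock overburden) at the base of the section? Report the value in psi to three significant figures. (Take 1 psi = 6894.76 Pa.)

seawater: 1030 kg/m³ × 9.81 m/s² × 6414 m = 6.481×10^7 Pa = 9400 psi
sandstone: 2421 kg/m³ × 9.81 m/s² × 4060 m = 9.643×10^7 Pa = 13985 psi
limestone: 2570 kg/m³ × 9.81 m/s² × 705 m = 1.777×10^7 Pa = 2578 psi
Total = 9400 + 13985 + 2578 = 25963 psi

26000 psi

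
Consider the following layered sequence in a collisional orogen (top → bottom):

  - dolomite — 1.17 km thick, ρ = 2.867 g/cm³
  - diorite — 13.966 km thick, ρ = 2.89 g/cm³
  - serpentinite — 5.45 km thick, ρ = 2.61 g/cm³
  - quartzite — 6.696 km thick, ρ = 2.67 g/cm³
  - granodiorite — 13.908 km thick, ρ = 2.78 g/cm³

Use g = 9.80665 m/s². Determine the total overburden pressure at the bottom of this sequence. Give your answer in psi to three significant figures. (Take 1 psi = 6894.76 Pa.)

163000 psi

dolomite: 2867 kg/m³ × 9.80665 m/s² × 1170 m = 3.290×10^7 Pa = 4771 psi
diorite: 2890 kg/m³ × 9.80665 m/s² × 13966 m = 3.958×10^8 Pa = 57408 psi
serpentinite: 2610 kg/m³ × 9.80665 m/s² × 5450 m = 1.395×10^8 Pa = 20232 psi
quartzite: 2670 kg/m³ × 9.80665 m/s² × 6696 m = 1.753×10^8 Pa = 25429 psi
granodiorite: 2780 kg/m³ × 9.80665 m/s² × 13908 m = 3.792×10^8 Pa = 54993 psi
Total = 4771 + 57408 + 20232 + 25429 + 54993 = 1.6283×10^5 psi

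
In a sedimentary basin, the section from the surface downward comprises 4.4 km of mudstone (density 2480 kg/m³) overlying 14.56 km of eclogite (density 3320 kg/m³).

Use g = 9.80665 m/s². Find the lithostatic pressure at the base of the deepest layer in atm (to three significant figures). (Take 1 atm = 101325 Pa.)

mudstone: 2480 kg/m³ × 9.80665 m/s² × 4400 m = 1.070×10^8 Pa = 1056 atm
eclogite: 3320 kg/m³ × 9.80665 m/s² × 14560 m = 4.740×10^8 Pa = 4678 atm
Total = 1056 + 4678 = 5734.6 atm

5730 atm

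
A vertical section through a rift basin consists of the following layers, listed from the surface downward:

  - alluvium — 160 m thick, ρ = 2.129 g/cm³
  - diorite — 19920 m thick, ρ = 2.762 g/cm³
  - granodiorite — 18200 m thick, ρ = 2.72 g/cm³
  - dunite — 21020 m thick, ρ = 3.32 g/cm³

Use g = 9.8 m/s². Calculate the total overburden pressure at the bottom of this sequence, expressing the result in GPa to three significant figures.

alluvium: 2129 kg/m³ × 9.8 m/s² × 160 m = 3.338×10^6 Pa = 3.338×10^-3 GPa
diorite: 2762 kg/m³ × 9.8 m/s² × 19920 m = 5.392×10^8 Pa = 0.5392 GPa
granodiorite: 2720 kg/m³ × 9.8 m/s² × 18200 m = 4.851×10^8 Pa = 0.4851 GPa
dunite: 3320 kg/m³ × 9.8 m/s² × 21020 m = 6.839×10^8 Pa = 0.6839 GPa
Total = 3.338×10^-3 + 0.5392 + 0.4851 + 0.6839 = 1.7116 GPa

1.71 GPa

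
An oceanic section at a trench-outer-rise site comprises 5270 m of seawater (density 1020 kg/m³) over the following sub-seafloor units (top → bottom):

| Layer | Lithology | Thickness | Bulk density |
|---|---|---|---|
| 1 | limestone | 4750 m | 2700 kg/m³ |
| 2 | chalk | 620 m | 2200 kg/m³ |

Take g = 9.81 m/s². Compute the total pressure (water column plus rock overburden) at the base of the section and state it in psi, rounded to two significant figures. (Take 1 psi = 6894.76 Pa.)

28000 psi

seawater: 1020 kg/m³ × 9.81 m/s² × 5270 m = 5.273×10^7 Pa = 7648 psi
limestone: 2700 kg/m³ × 9.81 m/s² × 4750 m = 1.258×10^8 Pa = 18248 psi
chalk: 2200 kg/m³ × 9.81 m/s² × 620 m = 1.338×10^7 Pa = 1941 psi
Total = 7648 + 18248 + 1941 = 27837 psi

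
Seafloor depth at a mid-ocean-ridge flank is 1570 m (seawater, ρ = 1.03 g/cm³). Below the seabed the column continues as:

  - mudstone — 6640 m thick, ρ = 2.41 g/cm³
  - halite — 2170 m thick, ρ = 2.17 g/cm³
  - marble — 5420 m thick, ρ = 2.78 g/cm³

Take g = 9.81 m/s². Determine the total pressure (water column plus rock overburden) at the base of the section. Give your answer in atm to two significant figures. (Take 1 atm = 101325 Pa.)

3600 atm

seawater: 1030 kg/m³ × 9.81 m/s² × 1570 m = 1.586×10^7 Pa = 156.6 atm
mudstone: 2410 kg/m³ × 9.81 m/s² × 6640 m = 1.570×10^8 Pa = 1549 atm
halite: 2170 kg/m³ × 9.81 m/s² × 2170 m = 4.619×10^7 Pa = 455.9 atm
marble: 2780 kg/m³ × 9.81 m/s² × 5420 m = 1.478×10^8 Pa = 1459 atm
Total = 156.6 + 1549 + 455.9 + 1459 = 3620.6 atm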